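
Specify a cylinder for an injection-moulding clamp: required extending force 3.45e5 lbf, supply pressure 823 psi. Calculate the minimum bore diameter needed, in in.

D ≈ 23.1 in

Extension force acts on the full piston face: F = P × (π/4)D².
D = √(4F / (πP)) = √(4 × 3.45e5 lbf / (π × 823 psi))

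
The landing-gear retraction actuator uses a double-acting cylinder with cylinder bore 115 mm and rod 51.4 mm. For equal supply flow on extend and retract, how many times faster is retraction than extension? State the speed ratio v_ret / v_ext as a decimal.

Cap-side area A_cap = π/4 × (115 mm)² = 10390 mm^2
Rod-side annular area A_ann = π/4 × (115² − 51.4²) = 8312 mm^2
For equal Q, v ∝ 1/A, so v_ret/v_ext = A_cap/A_ann.

v_ret/v_ext ≈ 1.25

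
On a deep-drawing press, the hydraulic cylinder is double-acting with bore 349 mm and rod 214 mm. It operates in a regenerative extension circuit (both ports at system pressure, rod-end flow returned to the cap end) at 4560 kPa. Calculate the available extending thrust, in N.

F ≈ 1.64e5 N

With equal pressure on both faces, forces on the annular region cancel; the net push is pressure × rod cross-section.
Rod cross-section A_rod = π/4 × (214 mm)² = 35970 mm^2
F = P × A_rod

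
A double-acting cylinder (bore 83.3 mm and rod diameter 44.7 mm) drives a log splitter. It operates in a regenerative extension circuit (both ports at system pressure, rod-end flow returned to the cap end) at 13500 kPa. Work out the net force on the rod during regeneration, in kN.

With equal pressure on both faces, forces on the annular region cancel; the net push is pressure × rod cross-section.
Rod cross-section A_rod = π/4 × (44.7 mm)² = 1569 mm^2
F = P × A_rod

F ≈ 21.2 kN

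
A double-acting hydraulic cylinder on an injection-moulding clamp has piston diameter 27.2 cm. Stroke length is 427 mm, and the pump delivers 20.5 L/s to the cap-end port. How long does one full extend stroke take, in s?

Cap-side area A_cap = π/4 × (27.2 cm)² = 581.1 cm^2
Swept volume V = A × L; t = V / Q = A·L / Q

t ≈ 1.21 s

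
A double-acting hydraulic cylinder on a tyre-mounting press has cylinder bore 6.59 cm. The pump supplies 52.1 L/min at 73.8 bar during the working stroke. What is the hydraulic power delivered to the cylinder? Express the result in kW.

Hydraulic power = P × Q

W ≈ 6.41 kW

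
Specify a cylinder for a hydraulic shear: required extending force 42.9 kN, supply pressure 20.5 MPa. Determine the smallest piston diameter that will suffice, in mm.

Extension force acts on the full piston face: F = P × (π/4)D².
D = √(4F / (πP)) = √(4 × 42.9 kN / (π × 20.5 MPa))

D ≈ 51.6 mm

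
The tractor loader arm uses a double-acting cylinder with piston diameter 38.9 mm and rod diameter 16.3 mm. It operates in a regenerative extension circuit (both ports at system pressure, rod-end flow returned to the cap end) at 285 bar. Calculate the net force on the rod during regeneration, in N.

F ≈ 5950 N

With equal pressure on both faces, forces on the annular region cancel; the net push is pressure × rod cross-section.
Rod cross-section A_rod = π/4 × (16.3 mm)² = 208.7 mm^2
F = P × A_rod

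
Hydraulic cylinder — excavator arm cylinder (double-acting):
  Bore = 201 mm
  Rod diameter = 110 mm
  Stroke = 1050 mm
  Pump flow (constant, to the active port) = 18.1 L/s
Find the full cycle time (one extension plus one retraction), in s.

t ≈ 3.13 s

Cap-side area A_cap = π/4 × (201 mm)² = 31730 mm^2
Rod-side annular area A_ann = π/4 × (201² − 110²) = 22230 mm^2
t_ext = A_cap·L/Q = 1.841 s
t_ret = A_ann·L/Q = 1.289 s
t_cycle = t_ext + t_ret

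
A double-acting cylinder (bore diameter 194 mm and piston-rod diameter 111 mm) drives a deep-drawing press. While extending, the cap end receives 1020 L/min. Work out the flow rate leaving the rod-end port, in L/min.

Q_out ≈ 686 L/min

Cap-side area A_cap = π/4 × (194 mm)² = 29560 mm^2
Rod-side annular area A_ann = π/4 × (194² − 111²) = 19880 mm^2
Piston speed v = Q_in/A_cap; rod-end outflow Q_out = v × A_ann = Q_in × A_ann/A_cap.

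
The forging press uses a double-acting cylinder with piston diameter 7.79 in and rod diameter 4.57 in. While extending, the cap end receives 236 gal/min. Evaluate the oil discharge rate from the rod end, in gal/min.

Cap-side area A_cap = π/4 × (7.79 in)² = 47.66 in^2
Rod-side annular area A_ann = π/4 × (7.79² − 4.57²) = 31.26 in^2
Piston speed v = Q_in/A_cap; rod-end outflow Q_out = v × A_ann = Q_in × A_ann/A_cap.

Q_out ≈ 155 gal/min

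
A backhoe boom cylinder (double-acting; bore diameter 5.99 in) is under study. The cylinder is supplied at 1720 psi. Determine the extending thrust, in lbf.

Cap-side area A_cap = π/4 × (5.99 in)² = 28.18 in^2
F = P × A_cap = 1720 psi × A_cap

F ≈ 48500 lbf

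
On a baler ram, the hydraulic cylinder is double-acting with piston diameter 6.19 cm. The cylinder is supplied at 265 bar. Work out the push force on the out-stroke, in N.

F ≈ 79700 N

Cap-side area A_cap = π/4 × (6.19 cm)² = 30.09 cm^2
F = P × A_cap = 265 bar × A_cap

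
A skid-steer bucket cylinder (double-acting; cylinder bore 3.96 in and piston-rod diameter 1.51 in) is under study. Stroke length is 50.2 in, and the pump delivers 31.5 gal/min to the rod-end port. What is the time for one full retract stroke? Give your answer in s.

t ≈ 4.36 s

Rod-side annular area A_ann = π/4 × (3.96² − 1.51²) = 10.53 in^2
Swept volume V = A × L; t = V / Q = A·L / Q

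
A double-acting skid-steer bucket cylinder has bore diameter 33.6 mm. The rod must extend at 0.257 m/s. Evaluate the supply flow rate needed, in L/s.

Q ≈ 0.228 L/s

Cap-side area A_cap = π/4 × (33.6 mm)² = 886.7 mm^2
Q = A × v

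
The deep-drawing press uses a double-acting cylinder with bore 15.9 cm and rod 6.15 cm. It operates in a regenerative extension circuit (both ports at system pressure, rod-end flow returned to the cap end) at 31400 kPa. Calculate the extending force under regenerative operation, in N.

F ≈ 93300 N

With equal pressure on both faces, forces on the annular region cancel; the net push is pressure × rod cross-section.
Rod cross-section A_rod = π/4 × (6.15 cm)² = 29.71 cm^2
F = P × A_rod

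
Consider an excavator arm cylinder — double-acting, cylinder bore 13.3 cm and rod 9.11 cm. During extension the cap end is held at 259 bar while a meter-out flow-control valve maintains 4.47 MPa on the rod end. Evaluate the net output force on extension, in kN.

Cap-side area A_cap = π/4 × (13.3 cm)² = 138.9 cm^2
Rod-side annular area A_ann = π/4 × (13.3² − 9.11²) = 73.75 cm^2
Net thrust = P_cap·A_cap − P_rod·A_ann = 359.8 kN − 32.97 kN

F ≈ 327 kN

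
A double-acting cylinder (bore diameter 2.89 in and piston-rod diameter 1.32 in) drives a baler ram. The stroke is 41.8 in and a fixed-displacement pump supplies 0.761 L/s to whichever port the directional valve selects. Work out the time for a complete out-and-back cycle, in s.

t ≈ 10.6 s

Cap-side area A_cap = π/4 × (2.89 in)² = 6.560 in^2
Rod-side annular area A_ann = π/4 × (2.89² − 1.32²) = 5.191 in^2
t_ext = A_cap·L/Q = 5.904 s
t_ret = A_ann·L/Q = 4.673 s
t_cycle = t_ext + t_ret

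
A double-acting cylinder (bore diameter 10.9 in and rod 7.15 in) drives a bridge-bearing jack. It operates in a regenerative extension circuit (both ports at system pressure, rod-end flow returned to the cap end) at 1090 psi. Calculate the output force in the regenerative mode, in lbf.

With equal pressure on both faces, forces on the annular region cancel; the net push is pressure × rod cross-section.
Rod cross-section A_rod = π/4 × (7.15 in)² = 40.15 in^2
F = P × A_rod

F ≈ 43800 lbf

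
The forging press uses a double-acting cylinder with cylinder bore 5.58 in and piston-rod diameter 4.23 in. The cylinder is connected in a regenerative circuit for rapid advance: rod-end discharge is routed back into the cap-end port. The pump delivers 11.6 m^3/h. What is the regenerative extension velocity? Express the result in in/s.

In regeneration the rod-end outflow joins the pump flow into the cap end, so the net volume the pump must supply per unit advance equals the rod cross-section area.
Rod cross-section A_rod = π/4 × (4.23 in)² = 14.05 in^2
v = Q_pump / A_rod

v ≈ 14.0 in/s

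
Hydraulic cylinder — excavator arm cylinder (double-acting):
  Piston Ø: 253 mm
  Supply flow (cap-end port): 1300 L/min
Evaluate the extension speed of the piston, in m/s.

Cap-side area A_cap = π/4 × (253 mm)² = 50270 mm^2
v = Q / A

v ≈ 0.431 m/s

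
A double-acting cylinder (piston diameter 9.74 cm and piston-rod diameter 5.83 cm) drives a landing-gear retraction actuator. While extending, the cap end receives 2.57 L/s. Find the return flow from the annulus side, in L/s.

Cap-side area A_cap = π/4 × (9.74 cm)² = 74.51 cm^2
Rod-side annular area A_ann = π/4 × (9.74² − 5.83²) = 47.81 cm^2
Piston speed v = Q_in/A_cap; rod-end outflow Q_out = v × A_ann = Q_in × A_ann/A_cap.

Q_out ≈ 1.65 L/s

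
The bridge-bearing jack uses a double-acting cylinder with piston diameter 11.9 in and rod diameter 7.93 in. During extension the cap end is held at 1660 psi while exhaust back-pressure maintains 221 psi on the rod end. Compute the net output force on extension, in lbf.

Cap-side area A_cap = π/4 × (11.9 in)² = 111.2 in^2
Rod-side annular area A_ann = π/4 × (11.9² − 7.93²) = 61.83 in^2
Net thrust = P_cap·A_cap − P_rod·A_ann = 1.846e5 lbf − 13660 lbf

F ≈ 1.71e5 lbf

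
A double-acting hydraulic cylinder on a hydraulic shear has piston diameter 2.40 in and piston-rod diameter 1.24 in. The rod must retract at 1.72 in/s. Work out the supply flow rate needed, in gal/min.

Rod-side annular area A_ann = π/4 × (2.40² − 1.24²) = 3.316 in^2
Q = A × v

Q ≈ 1.48 gal/min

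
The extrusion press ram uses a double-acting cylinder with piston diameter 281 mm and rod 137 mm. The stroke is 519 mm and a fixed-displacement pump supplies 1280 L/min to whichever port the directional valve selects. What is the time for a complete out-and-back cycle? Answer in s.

Cap-side area A_cap = π/4 × (281 mm)² = 62020 mm^2
Rod-side annular area A_ann = π/4 × (281² − 137²) = 47270 mm^2
t_ext = A_cap·L/Q = 1.509 s
t_ret = A_ann·L/Q = 1.150 s
t_cycle = t_ext + t_ret

t ≈ 2.66 s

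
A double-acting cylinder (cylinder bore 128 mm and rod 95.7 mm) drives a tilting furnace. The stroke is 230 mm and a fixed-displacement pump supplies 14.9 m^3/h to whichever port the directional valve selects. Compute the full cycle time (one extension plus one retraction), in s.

Cap-side area A_cap = π/4 × (128 mm)² = 12870 mm^2
Rod-side annular area A_ann = π/4 × (128² − 95.7²) = 5675 mm^2
t_ext = A_cap·L/Q = 0.7151 s
t_ret = A_ann·L/Q = 0.3154 s
t_cycle = t_ext + t_ret

t ≈ 1.03 s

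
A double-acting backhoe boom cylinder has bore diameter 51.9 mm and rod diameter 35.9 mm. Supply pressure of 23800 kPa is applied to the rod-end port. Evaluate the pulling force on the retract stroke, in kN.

F ≈ 26.3 kN

Rod-side annular area A_ann = π/4 × (51.9² − 35.9²) = 1103 mm^2
On retraction the pressure acts on the annular area (bore minus rod).
F = P × A_ann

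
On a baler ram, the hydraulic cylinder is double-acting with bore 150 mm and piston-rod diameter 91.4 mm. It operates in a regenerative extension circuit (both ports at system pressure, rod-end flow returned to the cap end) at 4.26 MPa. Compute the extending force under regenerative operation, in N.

F ≈ 28000 N

With equal pressure on both faces, forces on the annular region cancel; the net push is pressure × rod cross-section.
Rod cross-section A_rod = π/4 × (91.4 mm)² = 6561 mm^2
F = P × A_rod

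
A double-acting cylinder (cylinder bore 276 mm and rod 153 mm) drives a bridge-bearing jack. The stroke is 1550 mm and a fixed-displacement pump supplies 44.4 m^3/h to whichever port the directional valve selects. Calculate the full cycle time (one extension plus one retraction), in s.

t ≈ 12.7 s

Cap-side area A_cap = π/4 × (276 mm)² = 59830 mm^2
Rod-side annular area A_ann = π/4 × (276² − 153²) = 41440 mm^2
t_ext = A_cap·L/Q = 7.519 s
t_ret = A_ann·L/Q = 5.208 s
t_cycle = t_ext + t_ret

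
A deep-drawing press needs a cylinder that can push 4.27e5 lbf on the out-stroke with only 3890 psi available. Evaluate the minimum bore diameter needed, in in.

D ≈ 11.8 in

Extension force acts on the full piston face: F = P × (π/4)D².
D = √(4F / (πP)) = √(4 × 4.27e5 lbf / (π × 3890 psi))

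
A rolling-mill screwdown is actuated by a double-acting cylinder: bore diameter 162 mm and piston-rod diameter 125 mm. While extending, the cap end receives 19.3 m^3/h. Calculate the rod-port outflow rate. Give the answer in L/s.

Cap-side area A_cap = π/4 × (162 mm)² = 20610 mm^2
Rod-side annular area A_ann = π/4 × (162² − 125²) = 8340 mm^2
Piston speed v = Q_in/A_cap; rod-end outflow Q_out = v × A_ann = Q_in × A_ann/A_cap.

Q_out ≈ 2.17 L/s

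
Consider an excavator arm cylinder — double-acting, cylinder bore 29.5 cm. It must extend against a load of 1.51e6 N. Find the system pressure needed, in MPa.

Cap-side area A_cap = π/4 × (29.5 cm)² = 683.5 cm^2
P = F / A = 1.51e6 N / A

P ≈ 22.1 MPa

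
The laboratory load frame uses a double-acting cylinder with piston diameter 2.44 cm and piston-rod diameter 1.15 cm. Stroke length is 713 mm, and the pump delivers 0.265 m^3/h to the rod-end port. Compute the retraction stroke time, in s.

t ≈ 3.52 s

Rod-side annular area A_ann = π/4 × (2.44² − 1.15²) = 3.637 cm^2
Swept volume V = A × L; t = V / Q = A·L / Q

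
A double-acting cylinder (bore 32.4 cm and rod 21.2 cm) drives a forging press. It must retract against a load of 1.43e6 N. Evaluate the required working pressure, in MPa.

P ≈ 30.3 MPa

Rod-side annular area A_ann = π/4 × (32.4² − 21.2²) = 471.5 cm^2
Retraction: pressure acts on the annular area.
P = F / A = 1.43e6 N / A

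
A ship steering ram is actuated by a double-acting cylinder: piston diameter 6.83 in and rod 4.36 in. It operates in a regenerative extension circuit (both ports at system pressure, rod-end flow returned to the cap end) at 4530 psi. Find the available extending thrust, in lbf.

F ≈ 67600 lbf

With equal pressure on both faces, forces on the annular region cancel; the net push is pressure × rod cross-section.
Rod cross-section A_rod = π/4 × (4.36 in)² = 14.93 in^2
F = P × A_rod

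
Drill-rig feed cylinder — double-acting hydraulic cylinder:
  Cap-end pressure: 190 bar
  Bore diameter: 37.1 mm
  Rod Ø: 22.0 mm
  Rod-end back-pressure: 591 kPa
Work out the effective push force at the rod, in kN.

Cap-side area A_cap = π/4 × (37.1 mm)² = 1081 mm^2
Rod-side annular area A_ann = π/4 × (37.1² − 22.0²) = 700.9 mm^2
Net thrust = P_cap·A_cap − P_rod·A_ann = 20.54 kN − 0.4142 kN

F ≈ 20.1 kN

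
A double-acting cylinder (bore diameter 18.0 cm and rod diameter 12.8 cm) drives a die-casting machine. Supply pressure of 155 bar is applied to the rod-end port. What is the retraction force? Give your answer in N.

F ≈ 1.95e5 N

Rod-side annular area A_ann = π/4 × (18.0² − 12.8²) = 125.8 cm^2
On retraction the pressure acts on the annular area (bore minus rod).
F = P × A_ann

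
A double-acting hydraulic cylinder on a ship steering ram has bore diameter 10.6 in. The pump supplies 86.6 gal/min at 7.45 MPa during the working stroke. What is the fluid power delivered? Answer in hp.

W ≈ 54.6 hp

Hydraulic power = P × Q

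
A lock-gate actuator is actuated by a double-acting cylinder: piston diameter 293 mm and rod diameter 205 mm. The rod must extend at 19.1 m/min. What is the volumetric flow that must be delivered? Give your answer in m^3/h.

Q ≈ 77.3 m^3/h

Cap-side area A_cap = π/4 × (293 mm)² = 67430 mm^2
Q = A × v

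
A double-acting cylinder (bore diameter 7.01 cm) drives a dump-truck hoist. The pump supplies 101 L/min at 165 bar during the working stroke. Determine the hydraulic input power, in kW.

W ≈ 27.8 kW

Hydraulic power = P × Q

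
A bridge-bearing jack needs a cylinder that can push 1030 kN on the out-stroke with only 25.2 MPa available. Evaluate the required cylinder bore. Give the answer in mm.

Extension force acts on the full piston face: F = P × (π/4)D².
D = √(4F / (πP)) = √(4 × 1030 kN / (π × 25.2 MPa))

D ≈ 228 mm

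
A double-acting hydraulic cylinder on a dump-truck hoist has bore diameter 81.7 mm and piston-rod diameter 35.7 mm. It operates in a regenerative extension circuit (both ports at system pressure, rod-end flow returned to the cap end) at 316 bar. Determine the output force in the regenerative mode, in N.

With equal pressure on both faces, forces on the annular region cancel; the net push is pressure × rod cross-section.
Rod cross-section A_rod = π/4 × (35.7 mm)² = 1001 mm^2
F = P × A_rod

F ≈ 31600 N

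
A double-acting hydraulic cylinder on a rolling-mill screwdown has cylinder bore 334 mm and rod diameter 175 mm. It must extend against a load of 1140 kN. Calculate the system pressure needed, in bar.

Cap-side area A_cap = π/4 × (334 mm)² = 87620 mm^2
P = F / A = 1140 kN / A

P ≈ 130 bar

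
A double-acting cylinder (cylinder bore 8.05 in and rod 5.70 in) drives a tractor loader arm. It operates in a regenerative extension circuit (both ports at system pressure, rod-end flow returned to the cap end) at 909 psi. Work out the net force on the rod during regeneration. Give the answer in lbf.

F ≈ 23200 lbf

With equal pressure on both faces, forces on the annular region cancel; the net push is pressure × rod cross-section.
Rod cross-section A_rod = π/4 × (5.70 in)² = 25.52 in^2
F = P × A_rod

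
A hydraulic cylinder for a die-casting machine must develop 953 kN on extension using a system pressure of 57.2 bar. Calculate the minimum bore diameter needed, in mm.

D ≈ 461 mm

Extension force acts on the full piston face: F = P × (π/4)D².
D = √(4F / (πP)) = √(4 × 953 kN / (π × 57.2 bar))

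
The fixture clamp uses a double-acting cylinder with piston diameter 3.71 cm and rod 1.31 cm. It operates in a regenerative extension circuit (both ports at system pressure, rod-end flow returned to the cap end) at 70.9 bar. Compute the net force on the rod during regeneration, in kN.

F ≈ 0.956 kN

With equal pressure on both faces, forces on the annular region cancel; the net push is pressure × rod cross-section.
Rod cross-section A_rod = π/4 × (1.31 cm)² = 1.348 cm^2
F = P × A_rod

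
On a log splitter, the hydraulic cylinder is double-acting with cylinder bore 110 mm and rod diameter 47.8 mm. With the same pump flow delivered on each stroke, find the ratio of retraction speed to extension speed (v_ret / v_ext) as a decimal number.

Cap-side area A_cap = π/4 × (110 mm)² = 9503 mm^2
Rod-side annular area A_ann = π/4 × (110² − 47.8²) = 7709 mm^2
For equal Q, v ∝ 1/A, so v_ret/v_ext = A_cap/A_ann.

v_ret/v_ext ≈ 1.23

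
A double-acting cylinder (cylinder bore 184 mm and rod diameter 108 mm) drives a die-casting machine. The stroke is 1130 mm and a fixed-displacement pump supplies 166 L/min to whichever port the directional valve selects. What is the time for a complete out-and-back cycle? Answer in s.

t ≈ 18.0 s

Cap-side area A_cap = π/4 × (184 mm)² = 26590 mm^2
Rod-side annular area A_ann = π/4 × (184² − 108²) = 17430 mm^2
t_ext = A_cap·L/Q = 10.86 s
t_ret = A_ann·L/Q = 7.119 s
t_cycle = t_ext + t_ret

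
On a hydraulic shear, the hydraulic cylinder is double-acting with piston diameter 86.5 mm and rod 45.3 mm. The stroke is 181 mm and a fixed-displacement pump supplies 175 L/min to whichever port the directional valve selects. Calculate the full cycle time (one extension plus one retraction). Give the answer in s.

t ≈ 0.629 s

Cap-side area A_cap = π/4 × (86.5 mm)² = 5877 mm^2
Rod-side annular area A_ann = π/4 × (86.5² − 45.3²) = 4265 mm^2
t_ext = A_cap·L/Q = 0.3647 s
t_ret = A_ann·L/Q = 0.2647 s
t_cycle = t_ext + t_ret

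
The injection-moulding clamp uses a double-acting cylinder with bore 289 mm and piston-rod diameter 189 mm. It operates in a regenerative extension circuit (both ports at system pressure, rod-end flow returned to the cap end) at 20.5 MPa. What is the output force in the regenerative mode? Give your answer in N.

F ≈ 5.75e5 N

With equal pressure on both faces, forces on the annular region cancel; the net push is pressure × rod cross-section.
Rod cross-section A_rod = π/4 × (189 mm)² = 28060 mm^2
F = P × A_rod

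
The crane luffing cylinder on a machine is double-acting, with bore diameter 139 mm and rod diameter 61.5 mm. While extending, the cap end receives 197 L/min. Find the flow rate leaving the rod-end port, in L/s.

Cap-side area A_cap = π/4 × (139 mm)² = 15170 mm^2
Rod-side annular area A_ann = π/4 × (139² − 61.5²) = 12200 mm^2
Piston speed v = Q_in/A_cap; rod-end outflow Q_out = v × A_ann = Q_in × A_ann/A_cap.

Q_out ≈ 2.64 L/s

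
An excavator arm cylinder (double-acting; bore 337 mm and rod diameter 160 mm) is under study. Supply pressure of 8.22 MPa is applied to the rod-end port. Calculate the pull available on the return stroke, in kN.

Rod-side annular area A_ann = π/4 × (337² − 160²) = 69090 mm^2
On retraction the pressure acts on the annular area (bore minus rod).
F = P × A_ann

F ≈ 568 kN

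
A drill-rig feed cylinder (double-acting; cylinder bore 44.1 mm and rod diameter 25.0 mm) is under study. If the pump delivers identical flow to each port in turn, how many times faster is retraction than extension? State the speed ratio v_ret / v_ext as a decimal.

Cap-side area A_cap = π/4 × (44.1 mm)² = 1527 mm^2
Rod-side annular area A_ann = π/4 × (44.1² − 25.0²) = 1037 mm^2
For equal Q, v ∝ 1/A, so v_ret/v_ext = A_cap/A_ann.

v_ret/v_ext ≈ 1.47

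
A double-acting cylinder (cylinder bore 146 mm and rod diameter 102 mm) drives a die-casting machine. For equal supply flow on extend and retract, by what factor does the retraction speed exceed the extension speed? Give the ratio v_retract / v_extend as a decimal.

v_ret/v_ext ≈ 1.95

Cap-side area A_cap = π/4 × (146 mm)² = 16740 mm^2
Rod-side annular area A_ann = π/4 × (146² − 102²) = 8570 mm^2
For equal Q, v ∝ 1/A, so v_ret/v_ext = A_cap/A_ann.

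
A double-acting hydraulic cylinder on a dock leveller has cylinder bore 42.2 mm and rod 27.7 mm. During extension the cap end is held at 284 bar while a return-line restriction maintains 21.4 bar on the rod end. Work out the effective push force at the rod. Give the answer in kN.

F ≈ 38.0 kN

Cap-side area A_cap = π/4 × (42.2 mm)² = 1399 mm^2
Rod-side annular area A_ann = π/4 × (42.2² − 27.7²) = 796.0 mm^2
Net thrust = P_cap·A_cap − P_rod·A_ann = 39.72 kN − 1.704 kN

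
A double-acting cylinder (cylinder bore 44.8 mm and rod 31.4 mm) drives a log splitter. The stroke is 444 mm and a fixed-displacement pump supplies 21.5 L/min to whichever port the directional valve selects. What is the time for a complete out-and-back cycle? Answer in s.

t ≈ 2.95 s

Cap-side area A_cap = π/4 × (44.8 mm)² = 1576 mm^2
Rod-side annular area A_ann = π/4 × (44.8² − 31.4²) = 802.0 mm^2
t_ext = A_cap·L/Q = 1.953 s
t_ret = A_ann·L/Q = 0.9937 s
t_cycle = t_ext + t_ret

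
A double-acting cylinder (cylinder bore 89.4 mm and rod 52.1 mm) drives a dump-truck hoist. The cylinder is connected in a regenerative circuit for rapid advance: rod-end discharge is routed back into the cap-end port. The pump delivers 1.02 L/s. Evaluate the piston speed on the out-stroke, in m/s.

In regeneration the rod-end outflow joins the pump flow into the cap end, so the net volume the pump must supply per unit advance equals the rod cross-section area.
Rod cross-section A_rod = π/4 × (52.1 mm)² = 2132 mm^2
v = Q_pump / A_rod

v ≈ 0.478 m/s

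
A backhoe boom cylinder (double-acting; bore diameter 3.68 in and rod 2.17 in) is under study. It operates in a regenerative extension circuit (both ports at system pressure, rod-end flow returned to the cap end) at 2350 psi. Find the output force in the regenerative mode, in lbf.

With equal pressure on both faces, forces on the annular region cancel; the net push is pressure × rod cross-section.
Rod cross-section A_rod = π/4 × (2.17 in)² = 3.698 in^2
F = P × A_rod

F ≈ 8690 lbf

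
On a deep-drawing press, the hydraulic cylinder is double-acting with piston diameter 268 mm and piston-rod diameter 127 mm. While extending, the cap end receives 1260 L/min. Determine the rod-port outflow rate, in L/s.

Cap-side area A_cap = π/4 × (268 mm)² = 56410 mm^2
Rod-side annular area A_ann = π/4 × (268² − 127²) = 43740 mm^2
Piston speed v = Q_in/A_cap; rod-end outflow Q_out = v × A_ann = Q_in × A_ann/A_cap.

Q_out ≈ 16.3 L/s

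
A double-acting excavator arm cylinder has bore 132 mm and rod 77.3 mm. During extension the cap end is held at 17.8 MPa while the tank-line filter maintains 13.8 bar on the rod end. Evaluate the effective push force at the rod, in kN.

Cap-side area A_cap = π/4 × (132 mm)² = 13680 mm^2
Rod-side annular area A_ann = π/4 × (132² − 77.3²) = 8992 mm^2
Net thrust = P_cap·A_cap − P_rod·A_ann = 243.6 kN − 12.41 kN

F ≈ 231 kN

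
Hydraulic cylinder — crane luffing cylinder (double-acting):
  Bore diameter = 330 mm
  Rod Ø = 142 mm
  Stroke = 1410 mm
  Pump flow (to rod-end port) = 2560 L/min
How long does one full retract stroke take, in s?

t ≈ 2.30 s

Rod-side annular area A_ann = π/4 × (330² − 142²) = 69690 mm^2
Swept volume V = A × L; t = V / Q = A·L / Q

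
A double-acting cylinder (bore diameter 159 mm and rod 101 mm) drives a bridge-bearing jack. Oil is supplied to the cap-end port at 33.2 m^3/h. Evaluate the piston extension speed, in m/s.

Cap-side area A_cap = π/4 × (159 mm)² = 19860 mm^2
v = Q / A

v ≈ 0.464 m/s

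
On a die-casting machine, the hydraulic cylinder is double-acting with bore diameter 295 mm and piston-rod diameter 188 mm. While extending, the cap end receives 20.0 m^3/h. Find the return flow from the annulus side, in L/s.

Q_out ≈ 3.30 L/s

Cap-side area A_cap = π/4 × (295 mm)² = 68350 mm^2
Rod-side annular area A_ann = π/4 × (295² − 188²) = 40590 mm^2
Piston speed v = Q_in/A_cap; rod-end outflow Q_out = v × A_ann = Q_in × A_ann/A_cap.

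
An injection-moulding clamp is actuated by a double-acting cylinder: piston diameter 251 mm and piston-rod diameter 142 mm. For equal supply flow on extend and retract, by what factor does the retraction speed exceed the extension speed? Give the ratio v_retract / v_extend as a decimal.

Cap-side area A_cap = π/4 × (251 mm)² = 49480 mm^2
Rod-side annular area A_ann = π/4 × (251² − 142²) = 33640 mm^2
For equal Q, v ∝ 1/A, so v_ret/v_ext = A_cap/A_ann.

v_ret/v_ext ≈ 1.47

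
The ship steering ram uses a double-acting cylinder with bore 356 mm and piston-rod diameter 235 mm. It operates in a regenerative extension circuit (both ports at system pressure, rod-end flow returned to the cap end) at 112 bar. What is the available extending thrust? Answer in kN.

With equal pressure on both faces, forces on the annular region cancel; the net push is pressure × rod cross-section.
Rod cross-section A_rod = π/4 × (235 mm)² = 43370 mm^2
F = P × A_rod

F ≈ 486 kN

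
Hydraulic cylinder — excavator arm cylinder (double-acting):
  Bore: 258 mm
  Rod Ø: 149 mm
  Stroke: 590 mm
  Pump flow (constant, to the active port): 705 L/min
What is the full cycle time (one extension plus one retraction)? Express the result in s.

Cap-side area A_cap = π/4 × (258 mm)² = 52280 mm^2
Rod-side annular area A_ann = π/4 × (258² − 149²) = 34840 mm^2
t_ext = A_cap·L/Q = 2.625 s
t_ret = A_ann·L/Q = 1.750 s
t_cycle = t_ext + t_ret

t ≈ 4.37 s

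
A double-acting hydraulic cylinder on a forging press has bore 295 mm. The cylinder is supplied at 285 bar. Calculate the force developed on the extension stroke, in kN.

F ≈ 1950 kN

Cap-side area A_cap = π/4 × (295 mm)² = 68350 mm^2
F = P × A_cap = 285 bar × A_cap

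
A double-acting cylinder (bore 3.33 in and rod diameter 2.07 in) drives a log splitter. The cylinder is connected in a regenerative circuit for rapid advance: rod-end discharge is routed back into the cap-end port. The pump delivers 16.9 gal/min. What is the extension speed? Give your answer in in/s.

In regeneration the rod-end outflow joins the pump flow into the cap end, so the net volume the pump must supply per unit advance equals the rod cross-section area.
Rod cross-section A_rod = π/4 × (2.07 in)² = 3.365 in^2
v = Q_pump / A_rod

v ≈ 19.3 in/s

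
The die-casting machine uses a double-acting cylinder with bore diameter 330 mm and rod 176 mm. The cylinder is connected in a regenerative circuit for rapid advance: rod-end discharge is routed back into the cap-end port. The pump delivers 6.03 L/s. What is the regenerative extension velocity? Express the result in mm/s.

In regeneration the rod-end outflow joins the pump flow into the cap end, so the net volume the pump must supply per unit advance equals the rod cross-section area.
Rod cross-section A_rod = π/4 × (176 mm)² = 24330 mm^2
v = Q_pump / A_rod

v ≈ 248 mm/s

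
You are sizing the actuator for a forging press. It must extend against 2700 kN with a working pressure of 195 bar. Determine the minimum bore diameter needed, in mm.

Extension force acts on the full piston face: F = P × (π/4)D².
D = √(4F / (πP)) = √(4 × 2700 kN / (π × 195 bar))

D ≈ 420 mm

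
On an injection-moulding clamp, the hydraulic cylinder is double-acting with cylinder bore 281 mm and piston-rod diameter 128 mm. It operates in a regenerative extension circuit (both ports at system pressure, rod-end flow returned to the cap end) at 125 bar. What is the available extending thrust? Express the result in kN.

F ≈ 161 kN

With equal pressure on both faces, forces on the annular region cancel; the net push is pressure × rod cross-section.
Rod cross-section A_rod = π/4 × (128 mm)² = 12870 mm^2
F = P × A_rod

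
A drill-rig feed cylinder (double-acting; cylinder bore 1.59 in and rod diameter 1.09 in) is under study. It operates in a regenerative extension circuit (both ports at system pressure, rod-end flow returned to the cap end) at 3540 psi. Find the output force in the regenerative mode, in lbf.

With equal pressure on both faces, forces on the annular region cancel; the net push is pressure × rod cross-section.
Rod cross-section A_rod = π/4 × (1.09 in)² = 0.9331 in^2
F = P × A_rod

F ≈ 3300 lbf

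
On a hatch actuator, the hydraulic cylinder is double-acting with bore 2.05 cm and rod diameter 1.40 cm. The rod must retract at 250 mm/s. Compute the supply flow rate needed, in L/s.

Q ≈ 0.0440 L/s

Rod-side annular area A_ann = π/4 × (2.05² − 1.40²) = 1.761 cm^2
Q = A × v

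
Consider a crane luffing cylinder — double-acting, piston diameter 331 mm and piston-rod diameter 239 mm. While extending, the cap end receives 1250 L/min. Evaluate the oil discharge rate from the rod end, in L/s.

Q_out ≈ 9.97 L/s

Cap-side area A_cap = π/4 × (331 mm)² = 86050 mm^2
Rod-side annular area A_ann = π/4 × (331² − 239²) = 41190 mm^2
Piston speed v = Q_in/A_cap; rod-end outflow Q_out = v × A_ann = Q_in × A_ann/A_cap.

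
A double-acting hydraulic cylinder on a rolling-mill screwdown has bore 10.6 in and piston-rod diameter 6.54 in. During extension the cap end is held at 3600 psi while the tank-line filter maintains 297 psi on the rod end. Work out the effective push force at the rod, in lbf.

F ≈ 3.01e5 lbf

Cap-side area A_cap = π/4 × (10.6 in)² = 88.25 in^2
Rod-side annular area A_ann = π/4 × (10.6² − 6.54²) = 54.65 in^2
Net thrust = P_cap·A_cap − P_rod·A_ann = 3.177e5 lbf − 16230 lbf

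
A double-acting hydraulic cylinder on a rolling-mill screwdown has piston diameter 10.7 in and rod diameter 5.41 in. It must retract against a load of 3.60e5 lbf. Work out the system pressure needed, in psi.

P ≈ 5380 psi

Rod-side annular area A_ann = π/4 × (10.7² − 5.41²) = 66.93 in^2
Retraction: pressure acts on the annular area.
P = F / A = 3.60e5 lbf / A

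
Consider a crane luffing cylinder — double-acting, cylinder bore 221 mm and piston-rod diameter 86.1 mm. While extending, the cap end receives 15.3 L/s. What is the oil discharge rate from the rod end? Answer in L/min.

Cap-side area A_cap = π/4 × (221 mm)² = 38360 mm^2
Rod-side annular area A_ann = π/4 × (221² − 86.1²) = 32540 mm^2
Piston speed v = Q_in/A_cap; rod-end outflow Q_out = v × A_ann = Q_in × A_ann/A_cap.

Q_out ≈ 779 L/min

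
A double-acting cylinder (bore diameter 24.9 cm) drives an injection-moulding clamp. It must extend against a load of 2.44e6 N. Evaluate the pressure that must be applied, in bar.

P ≈ 501 bar

Cap-side area A_cap = π/4 × (24.9 cm)² = 487.0 cm^2
P = F / A = 2.44e6 N / A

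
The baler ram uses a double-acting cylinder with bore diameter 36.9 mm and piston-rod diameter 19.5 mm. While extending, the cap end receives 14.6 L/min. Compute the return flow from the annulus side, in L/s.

Cap-side area A_cap = π/4 × (36.9 mm)² = 1069 mm^2
Rod-side annular area A_ann = π/4 × (36.9² − 19.5²) = 770.8 mm^2
Piston speed v = Q_in/A_cap; rod-end outflow Q_out = v × A_ann = Q_in × A_ann/A_cap.

Q_out ≈ 0.175 L/s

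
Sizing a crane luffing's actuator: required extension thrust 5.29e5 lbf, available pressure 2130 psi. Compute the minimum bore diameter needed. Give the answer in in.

D ≈ 17.8 in

Extension force acts on the full piston face: F = P × (π/4)D².
D = √(4F / (πP)) = √(4 × 5.29e5 lbf / (π × 2130 psi))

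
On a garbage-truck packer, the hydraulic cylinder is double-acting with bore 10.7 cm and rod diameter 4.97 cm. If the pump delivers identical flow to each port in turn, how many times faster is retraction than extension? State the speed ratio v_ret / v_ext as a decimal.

Cap-side area A_cap = π/4 × (10.7 cm)² = 89.92 cm^2
Rod-side annular area A_ann = π/4 × (10.7² − 4.97²) = 70.52 cm^2
For equal Q, v ∝ 1/A, so v_ret/v_ext = A_cap/A_ann.

v_ret/v_ext ≈ 1.28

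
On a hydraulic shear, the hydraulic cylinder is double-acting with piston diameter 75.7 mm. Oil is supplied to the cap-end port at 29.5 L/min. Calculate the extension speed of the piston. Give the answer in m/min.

Cap-side area A_cap = π/4 × (75.7 mm)² = 4501 mm^2
v = Q / A

v ≈ 6.55 m/min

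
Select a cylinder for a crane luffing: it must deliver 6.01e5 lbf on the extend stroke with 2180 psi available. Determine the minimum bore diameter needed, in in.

D ≈ 18.7 in

Extension force acts on the full piston face: F = P × (π/4)D².
D = √(4F / (πP)) = √(4 × 6.01e5 lbf / (π × 2180 psi))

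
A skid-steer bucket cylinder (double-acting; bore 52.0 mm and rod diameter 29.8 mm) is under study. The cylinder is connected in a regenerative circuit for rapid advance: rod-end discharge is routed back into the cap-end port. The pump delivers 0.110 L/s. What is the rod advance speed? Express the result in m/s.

In regeneration the rod-end outflow joins the pump flow into the cap end, so the net volume the pump must supply per unit advance equals the rod cross-section area.
Rod cross-section A_rod = π/4 × (29.8 mm)² = 697.5 mm^2
v = Q_pump / A_rod

v ≈ 0.158 m/s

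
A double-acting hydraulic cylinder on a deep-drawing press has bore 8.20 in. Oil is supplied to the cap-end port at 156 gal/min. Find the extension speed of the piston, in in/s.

v ≈ 11.4 in/s

Cap-side area A_cap = π/4 × (8.20 in)² = 52.81 in^2
v = Q / A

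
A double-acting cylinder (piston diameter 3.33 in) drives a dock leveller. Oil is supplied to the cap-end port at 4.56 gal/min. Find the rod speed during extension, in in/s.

Cap-side area A_cap = π/4 × (3.33 in)² = 8.709 in^2
v = Q / A

v ≈ 2.02 in/s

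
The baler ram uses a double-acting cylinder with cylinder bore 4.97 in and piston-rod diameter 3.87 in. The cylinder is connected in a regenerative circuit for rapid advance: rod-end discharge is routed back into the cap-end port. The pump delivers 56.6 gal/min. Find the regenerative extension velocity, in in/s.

In regeneration the rod-end outflow joins the pump flow into the cap end, so the net volume the pump must supply per unit advance equals the rod cross-section area.
Rod cross-section A_rod = π/4 × (3.87 in)² = 11.76 in^2
v = Q_pump / A_rod

v ≈ 18.5 in/s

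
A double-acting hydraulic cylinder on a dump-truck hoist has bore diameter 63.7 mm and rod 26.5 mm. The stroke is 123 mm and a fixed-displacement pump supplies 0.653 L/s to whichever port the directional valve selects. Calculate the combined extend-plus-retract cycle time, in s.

t ≈ 1.10 s

Cap-side area A_cap = π/4 × (63.7 mm)² = 3187 mm^2
Rod-side annular area A_ann = π/4 × (63.7² − 26.5²) = 2635 mm^2
t_ext = A_cap·L/Q = 0.6003 s
t_ret = A_ann·L/Q = 0.4964 s
t_cycle = t_ext + t_ret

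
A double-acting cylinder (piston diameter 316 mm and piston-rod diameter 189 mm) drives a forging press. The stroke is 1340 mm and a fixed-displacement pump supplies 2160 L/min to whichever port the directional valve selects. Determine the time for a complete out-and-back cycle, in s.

t ≈ 4.79 s

Cap-side area A_cap = π/4 × (316 mm)² = 78430 mm^2
Rod-side annular area A_ann = π/4 × (316² − 189²) = 50370 mm^2
t_ext = A_cap·L/Q = 2.919 s
t_ret = A_ann·L/Q = 1.875 s
t_cycle = t_ext + t_ret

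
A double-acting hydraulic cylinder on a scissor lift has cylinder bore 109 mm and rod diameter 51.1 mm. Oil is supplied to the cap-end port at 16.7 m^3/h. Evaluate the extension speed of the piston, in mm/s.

Cap-side area A_cap = π/4 × (109 mm)² = 9331 mm^2
v = Q / A

v ≈ 497 mm/s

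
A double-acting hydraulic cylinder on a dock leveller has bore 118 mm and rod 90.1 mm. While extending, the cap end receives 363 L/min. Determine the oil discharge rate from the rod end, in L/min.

Q_out ≈ 151 L/min

Cap-side area A_cap = π/4 × (118 mm)² = 10940 mm^2
Rod-side annular area A_ann = π/4 × (118² − 90.1²) = 4560 mm^2
Piston speed v = Q_in/A_cap; rod-end outflow Q_out = v × A_ann = Q_in × A_ann/A_cap.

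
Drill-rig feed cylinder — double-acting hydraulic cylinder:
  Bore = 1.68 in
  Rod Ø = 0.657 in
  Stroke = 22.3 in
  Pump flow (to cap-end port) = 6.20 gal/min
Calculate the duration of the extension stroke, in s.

Cap-side area A_cap = π/4 × (1.68 in)² = 2.217 in^2
Swept volume V = A × L; t = V / Q = A·L / Q

t ≈ 2.07 s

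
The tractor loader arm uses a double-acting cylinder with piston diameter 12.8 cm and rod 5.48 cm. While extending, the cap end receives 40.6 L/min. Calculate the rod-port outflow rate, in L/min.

Cap-side area A_cap = π/4 × (12.8 cm)² = 128.7 cm^2
Rod-side annular area A_ann = π/4 × (12.8² − 5.48²) = 105.1 cm^2
Piston speed v = Q_in/A_cap; rod-end outflow Q_out = v × A_ann = Q_in × A_ann/A_cap.

Q_out ≈ 33.2 L/min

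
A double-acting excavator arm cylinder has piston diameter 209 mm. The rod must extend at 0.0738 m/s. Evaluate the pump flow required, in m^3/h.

Q ≈ 9.11 m^3/h

Cap-side area A_cap = π/4 × (209 mm)² = 34310 mm^2
Q = A × v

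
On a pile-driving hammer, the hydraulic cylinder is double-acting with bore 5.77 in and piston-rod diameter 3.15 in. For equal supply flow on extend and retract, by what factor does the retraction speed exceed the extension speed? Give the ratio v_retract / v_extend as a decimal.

Cap-side area A_cap = π/4 × (5.77 in)² = 26.15 in^2
Rod-side annular area A_ann = π/4 × (5.77² − 3.15²) = 18.36 in^2
For equal Q, v ∝ 1/A, so v_ret/v_ext = A_cap/A_ann.

v_ret/v_ext ≈ 1.42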